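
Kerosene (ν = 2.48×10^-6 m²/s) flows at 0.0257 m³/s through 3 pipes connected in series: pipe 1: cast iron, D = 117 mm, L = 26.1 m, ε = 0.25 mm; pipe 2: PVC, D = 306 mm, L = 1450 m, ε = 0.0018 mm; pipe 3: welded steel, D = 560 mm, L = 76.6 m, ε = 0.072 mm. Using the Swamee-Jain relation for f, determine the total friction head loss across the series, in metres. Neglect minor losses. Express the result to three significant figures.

H ≈ 2.29 m

Pipe 1: V = 2.390 m/s, Re = 1.13×10^5, ε/D = 0.00214, f = 0.02551, h_1 = f(L/D)V²/2g = 1.657 m
Pipe 2: V = 0.3495 m/s, Re = 4.31×10^4, ε/D = 5.88×10^-6, f = 0.02149, h_2 = f(L/D)V²/2g = 0.6339 m
Pipe 3: V = 0.1043 m/s, Re = 2.36×10^4, ε/D = 1.29×10^-4, f = 0.02513, h_3 = f(L/D)V²/2g = 0.001908 m
Series → Q common, losses add: H = Σh = 2.293 m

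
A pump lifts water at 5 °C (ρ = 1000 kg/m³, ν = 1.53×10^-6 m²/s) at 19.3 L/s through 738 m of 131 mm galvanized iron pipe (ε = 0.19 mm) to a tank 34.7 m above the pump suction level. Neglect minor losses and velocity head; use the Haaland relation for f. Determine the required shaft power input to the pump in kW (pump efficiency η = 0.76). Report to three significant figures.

P_shaft ≈ 12.0 kW

V = 4Q/(πD²) = 1.432 m/s; Re = 1.23×10^5; ε/D = 0.00145; f = 0.02311
h_f = f(L/D)V²/2g = 13.61 m
Total head H = z + h_f = 34.7 + 13.61 = 48.31 m
P_hyd = ρgQH = 1000·9.81·0.0193·48.31 = 9.146 kW
P_shaft = P_hyd/η = 9.146/0.76 = 12.03 kW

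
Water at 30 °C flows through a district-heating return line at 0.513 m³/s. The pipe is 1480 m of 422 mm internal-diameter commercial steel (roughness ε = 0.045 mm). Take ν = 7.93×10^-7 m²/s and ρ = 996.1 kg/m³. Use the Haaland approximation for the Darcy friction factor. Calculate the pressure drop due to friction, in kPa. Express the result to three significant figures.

Δp ≈ 302 kPa

V = 4Q/(πD²) = 4·0.513/(π·0.422²) = 3.668 m/s
Re = VD/ν = 3.668·0.422/7.93×10^-7 = 1.95×10^6 → turbulent
ε/D = 0.045/422 = 1.07×10^-4
Haaland: f = 0.01287
h_f = f(L/D)V²/(2g) = 0.01287·(1480/0.422)·3.668²/(2·9.81) = 30.94 m
Δp = ρg·h_f = 996.1·9.81·30.94 = 302.4 kPa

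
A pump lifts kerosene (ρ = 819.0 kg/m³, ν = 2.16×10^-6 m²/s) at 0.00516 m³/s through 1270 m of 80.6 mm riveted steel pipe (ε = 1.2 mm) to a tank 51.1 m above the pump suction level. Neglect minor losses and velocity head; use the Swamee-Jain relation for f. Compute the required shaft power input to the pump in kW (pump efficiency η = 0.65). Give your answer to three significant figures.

V = 4Q/(πD²) = 1.011 m/s; Re = 3.77×10^4; ε/D = 0.0149; f = 0.04524
h_f = f(L/D)V²/2g = 37.16 m
Total head H = z + h_f = 51.1 + 37.16 = 88.26 m
P_hyd = ρgQH = 819.0·9.81·0.00516·88.26 = 3.659 kW
P_shaft = P_hyd/η = 3.659/0.65 = 5.629 kW

P_shaft ≈ 5.63 kW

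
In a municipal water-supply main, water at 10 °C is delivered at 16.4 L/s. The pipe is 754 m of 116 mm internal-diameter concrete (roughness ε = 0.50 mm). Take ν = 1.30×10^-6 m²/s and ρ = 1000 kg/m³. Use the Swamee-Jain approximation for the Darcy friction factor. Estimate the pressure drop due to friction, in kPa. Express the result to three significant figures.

Δp ≈ 235 kPa

V = 4Q/(πD²) = 4·0.0164/(π·0.116²) = 1.552 m/s
Re = VD/ν = 1.552·0.116/1.30×10^-6 = 1.38×10^5 → turbulent
ε/D = 0.50/116 = 0.00431
Swamee-Jain: f = 0.03002
h_f = f(L/D)V²/(2g) = 0.03002·(754/0.116)·1.552²/(2·9.81) = 23.95 m
Δp = ρg·h_f = 1000·9.81·23.95 = 234.9 kPa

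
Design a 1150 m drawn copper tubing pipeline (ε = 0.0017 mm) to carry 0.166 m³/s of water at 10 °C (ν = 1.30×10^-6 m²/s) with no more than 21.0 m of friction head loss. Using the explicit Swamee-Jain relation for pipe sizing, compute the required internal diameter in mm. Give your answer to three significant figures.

D ≈ 280 mm

Swamee-Jain (Type III): D = 0.66·[ε^1.25·(LQ²/(gh_f))^4.75 + ν·Q^9.4·(L/(gh_f))^5.2]^0.04
LQ²/(gh_f) = 0.1538; L/(gh_f) = 5.582
Term 1 = ε^1.25·(…)^4.75 = 8.44×10^-12; Term 2 = ν·Q^9.4·(…)^5.2 = 4.64×10^-10
D = 0.66·(8.44×10^-12 + 4.64×10^-10)^0.04 = 0.2796 m = 280 mm
Check: V = 2.70 m/s, Re = 5.82×10^5, f = 0.01285, h_f = 19.7 m ≈ 21.0 m ✓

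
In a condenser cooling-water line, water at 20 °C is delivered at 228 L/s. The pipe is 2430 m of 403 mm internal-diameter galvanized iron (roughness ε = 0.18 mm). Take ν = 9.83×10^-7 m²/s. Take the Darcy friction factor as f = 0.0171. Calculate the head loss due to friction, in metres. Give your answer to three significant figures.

h_f ≈ 16.8 m

V = 4Q/(πD²) = 4·0.228/(π·0.403²) = 1.787 m/s
h_f = f(L/D)V²/(2g) = 0.01710·(2430/0.403)·1.787²/(2·9.81) = 16.79 m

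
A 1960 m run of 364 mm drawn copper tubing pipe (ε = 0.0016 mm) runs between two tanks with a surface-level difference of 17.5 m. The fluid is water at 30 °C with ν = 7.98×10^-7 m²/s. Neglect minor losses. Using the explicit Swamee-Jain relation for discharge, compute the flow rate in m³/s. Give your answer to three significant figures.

Swamee-Jain (Type II): Q = -0.965·√(gD⁵h_f/L)·ln[ε/(3.7D) + √(3.17ν²L/(gD³h_f))]
√(gD⁵h_f/L) = √(9.81·0.364⁵·17.5/1960) = 0.02366
ε/(3.7D) = 1.19×10^-6; √(3.17ν²L/(gD³h_f)) = 2.19×10^-5
Q = -0.965·0.02366·ln(2.305×10^-5) = 0.2438 m³/s
Check: V = 2.34 m/s, Re = 1.07×10^6, f = 0.01159, h_f = 17.5 m ≈ 17.5 m ✓

Q ≈ 0.244 m³/s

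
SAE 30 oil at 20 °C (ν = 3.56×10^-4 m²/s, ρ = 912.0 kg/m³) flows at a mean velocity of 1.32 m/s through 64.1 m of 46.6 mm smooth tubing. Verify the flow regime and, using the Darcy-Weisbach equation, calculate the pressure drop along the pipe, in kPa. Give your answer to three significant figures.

Re = VD/ν = 1.32·0.04660/3.56×10^-4 = 173 → laminar (Re < 2300)
f = 64/Re = 0.3704
h_f = f(L/D)V²/(2g) = 0.3704·(64.1/0.04660)·1.32²/(2·9.81) = 45.25 m
Δp = ρg·h_f = 912.0·9.81·45.25 = 404.8 kPa

Δp ≈ 405 kPa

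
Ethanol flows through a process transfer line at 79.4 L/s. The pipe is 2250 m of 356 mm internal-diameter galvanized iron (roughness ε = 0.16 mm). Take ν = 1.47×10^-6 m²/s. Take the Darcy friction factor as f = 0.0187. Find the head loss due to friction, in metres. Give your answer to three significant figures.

V = 4Q/(πD²) = 4·0.0794/(π·0.356²) = 0.7977 m/s
h_f = f(L/D)V²/(2g) = 0.01870·(2250/0.356)·0.7977²/(2·9.81) = 3.833 m

h_f ≈ 3.83 m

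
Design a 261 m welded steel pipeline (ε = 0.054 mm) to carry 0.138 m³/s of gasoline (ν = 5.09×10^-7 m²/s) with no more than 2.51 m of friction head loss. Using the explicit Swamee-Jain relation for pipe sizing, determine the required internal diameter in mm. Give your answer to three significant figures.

D ≈ 302 mm

Swamee-Jain (Type III): D = 0.66·[ε^1.25·(LQ²/(gh_f))^4.75 + ν·Q^9.4·(L/(gh_f))^5.2]^0.04
LQ²/(gh_f) = 0.2019; L/(gh_f) = 10.60
Term 1 = ε^1.25·(…)^4.75 = 2.31×10^-9; Term 2 = ν·Q^9.4·(…)^5.2 = 8.98×10^-10
D = 0.66·(2.31×10^-9 + 8.98×10^-10)^0.04 = 0.3019 m = 302 mm
Check: V = 1.93 m/s, Re = 1.14×10^6, f = 0.01442, h_f = 2.36 m ≈ 2.51 m ✓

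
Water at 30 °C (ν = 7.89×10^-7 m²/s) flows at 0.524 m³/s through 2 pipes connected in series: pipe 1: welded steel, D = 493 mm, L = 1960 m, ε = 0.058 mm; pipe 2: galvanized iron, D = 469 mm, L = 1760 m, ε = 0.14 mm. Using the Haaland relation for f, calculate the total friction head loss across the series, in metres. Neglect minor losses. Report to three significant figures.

Pipe 1: V = 2.745 m/s, Re = 1.72×10^6, ε/D = 1.18×10^-4, f = 0.01313, h_1 = f(L/D)V²/2g = 20.05 m
Pipe 2: V = 3.033 m/s, Re = 1.80×10^6, ε/D = 2.99×10^-4, f = 0.01532, h_2 = f(L/D)V²/2g = 26.95 m
Series → Q common, losses add: H = Σh = 47.01 m

H ≈ 47.0 m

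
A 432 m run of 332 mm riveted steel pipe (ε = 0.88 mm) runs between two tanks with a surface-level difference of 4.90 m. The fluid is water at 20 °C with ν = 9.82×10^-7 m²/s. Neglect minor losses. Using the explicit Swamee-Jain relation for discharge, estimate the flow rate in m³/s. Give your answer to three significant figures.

Swamee-Jain (Type II): Q = -0.965·√(gD⁵h_f/L)·ln[ε/(3.7D) + √(3.17ν²L/(gD³h_f))]
√(gD⁵h_f/L) = √(9.81·0.332⁵·4.90/432) = 0.02119
ε/(3.7D) = 7.16×10^-4; √(3.17ν²L/(gD³h_f)) = 2.74×10^-5
Q = -0.965·0.02119·ln(7.438×10^-4) = 0.1473 m³/s
Check: V = 1.70 m/s, Re = 5.75×10^5, f = 0.02564, h_f = 4.92 m ≈ 4.90 m ✓

Q ≈ 0.147 m³/s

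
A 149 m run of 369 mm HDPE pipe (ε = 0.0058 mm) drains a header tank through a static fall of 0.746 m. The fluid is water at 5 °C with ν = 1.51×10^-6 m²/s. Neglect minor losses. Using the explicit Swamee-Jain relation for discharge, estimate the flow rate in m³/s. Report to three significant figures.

Swamee-Jain (Type II): Q = -0.965·√(gD⁵h_f/L)·ln[ε/(3.7D) + √(3.17ν²L/(gD³h_f))]
√(gD⁵h_f/L) = √(9.81·0.369⁵·0.746/149) = 0.01833
ε/(3.7D) = 4.25×10^-6; √(3.17ν²L/(gD³h_f)) = 5.41×10^-5
Q = -0.965·0.01833·ln(5.837×10^-5) = 0.1724 m³/s
Check: V = 1.61 m/s, Re = 3.94×10^5, f = 0.01388, h_f = 0.743 m ≈ 0.746 m ✓

Q ≈ 0.172 m³/s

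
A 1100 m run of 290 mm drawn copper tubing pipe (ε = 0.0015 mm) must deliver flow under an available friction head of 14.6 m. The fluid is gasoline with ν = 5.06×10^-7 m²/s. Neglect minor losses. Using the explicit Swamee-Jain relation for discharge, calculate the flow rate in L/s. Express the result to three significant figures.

Q ≈ 173 L/s

Swamee-Jain (Type II): Q = -0.965·√(gD⁵h_f/L)·ln[ε/(3.7D) + √(3.17ν²L/(gD³h_f))]
√(gD⁵h_f/L) = √(9.81·0.290⁵·14.6/1100) = 0.01634
ε/(3.7D) = 1.40×10^-6; √(3.17ν²L/(gD³h_f)) = 1.60×10^-5
Q = -0.965·0.01634·ln(1.739×10^-5) = 0.1728 m³/s
Check: V = 2.62 m/s, Re = 1.50×10^6, f = 0.01102, h_f = 14.6 m ≈ 14.6 m ✓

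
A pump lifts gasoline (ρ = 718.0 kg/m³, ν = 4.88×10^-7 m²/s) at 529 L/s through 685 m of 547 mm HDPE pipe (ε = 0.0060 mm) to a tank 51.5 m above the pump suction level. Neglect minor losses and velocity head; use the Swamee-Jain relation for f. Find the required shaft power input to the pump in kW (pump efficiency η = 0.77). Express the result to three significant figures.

P_shaft ≈ 266 kW

V = 4Q/(πD²) = 2.251 m/s; Re = 2.52×10^6; ε/D = 1.10×10^-5; f = 0.01046
h_f = f(L/D)V²/2g = 3.382 m
Total head H = z + h_f = 51.5 + 3.382 = 54.88 m
P_hyd = ρgQH = 718.0·9.81·0.529·54.88 = 204.5 kW
P_shaft = P_hyd/η = 204.5/0.77 = 265.6 kW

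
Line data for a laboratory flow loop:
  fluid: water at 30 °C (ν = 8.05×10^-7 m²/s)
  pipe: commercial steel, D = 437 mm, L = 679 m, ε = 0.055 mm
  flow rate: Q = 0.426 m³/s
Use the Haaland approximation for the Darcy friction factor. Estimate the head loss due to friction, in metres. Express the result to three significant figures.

h_f ≈ 8.52 m

V = 4Q/(πD²) = 4·0.426/(π·0.437²) = 2.840 m/s
Re = VD/ν = 2.840·0.437/8.05×10^-7 = 1.54×10^6 → turbulent
ε/D = 0.055/437 = 1.26×10^-4
Haaland: f = 0.01333
h_f = f(L/D)V²/(2g) = 0.01333·(679/0.437)·2.840²/(2·9.81) = 8.518 m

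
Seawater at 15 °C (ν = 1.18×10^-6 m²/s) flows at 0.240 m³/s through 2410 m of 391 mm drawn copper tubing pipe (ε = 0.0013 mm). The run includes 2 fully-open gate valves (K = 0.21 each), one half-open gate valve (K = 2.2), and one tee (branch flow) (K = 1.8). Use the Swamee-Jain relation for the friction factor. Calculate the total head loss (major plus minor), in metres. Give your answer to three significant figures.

H_L ≈ 16.6 m

V = 4Q/(πD²) = 1.999 m/s; V²/2g = 0.2036 m
Re = 6.62×10^5, ε/D = 3.32×10^-6 → f = 0.01252 (Swamee-Jain)
Major: h_f = f(L/D)·V²/2g = 0.01252·6164·0.2036 = 15.71 m
Minor: ΣK = 4.42; h_m = ΣK·V²/2g = 0.9000 m
Total H_L = 15.71 + 0.9000 = 16.61 m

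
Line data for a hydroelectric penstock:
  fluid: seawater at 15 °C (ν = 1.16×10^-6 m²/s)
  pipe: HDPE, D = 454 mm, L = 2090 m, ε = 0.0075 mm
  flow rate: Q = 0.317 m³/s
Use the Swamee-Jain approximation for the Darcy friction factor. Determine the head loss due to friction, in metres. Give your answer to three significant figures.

h_f ≈ 11.2 m

V = 4Q/(πD²) = 4·0.317/(π·0.454²) = 1.958 m/s
Re = VD/ν = 1.958·0.454/1.16×10^-6 = 7.66×10^5 → turbulent
ε/D = 0.0075/454 = 1.65×10^-5
Swamee-Jain: f = 0.01248
h_f = f(L/D)V²/(2g) = 0.01248·(2090/0.454)·1.958²/(2·9.81) = 11.23 m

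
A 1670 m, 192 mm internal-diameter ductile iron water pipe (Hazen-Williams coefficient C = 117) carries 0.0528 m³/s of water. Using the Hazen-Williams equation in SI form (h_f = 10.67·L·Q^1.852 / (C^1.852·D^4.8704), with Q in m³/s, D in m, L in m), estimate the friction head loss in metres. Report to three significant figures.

h_f ≈ 35.1 m

h_f = 10.67·1670·0.0528^1.852 / (117^1.852·0.192^4.8704) = 35.12 m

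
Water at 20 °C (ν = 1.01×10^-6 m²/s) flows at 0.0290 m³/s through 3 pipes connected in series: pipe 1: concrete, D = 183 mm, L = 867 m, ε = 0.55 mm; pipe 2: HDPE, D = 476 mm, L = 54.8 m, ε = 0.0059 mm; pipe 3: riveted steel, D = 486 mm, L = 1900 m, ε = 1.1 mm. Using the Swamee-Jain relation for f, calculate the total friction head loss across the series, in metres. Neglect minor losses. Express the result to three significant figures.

H ≈ 8.07 m

Pipe 1: V = 1.103 m/s, Re = 2.00×10^5, ε/D = 0.00301, f = 0.02703, h_1 = f(L/D)V²/2g = 7.935 m
Pipe 2: V = 0.1630 m/s, Re = 7.68×10^4, ε/D = 1.24×10^-5, f = 0.01896, h_2 = f(L/D)V²/2g = 0.002954 m
Pipe 3: V = 0.1563 m/s, Re = 7.52×10^4, ε/D = 0.00226, f = 0.02648, h_3 = f(L/D)V²/2g = 0.1290 m
Series → Q common, losses add: H = Σh = 8.067 m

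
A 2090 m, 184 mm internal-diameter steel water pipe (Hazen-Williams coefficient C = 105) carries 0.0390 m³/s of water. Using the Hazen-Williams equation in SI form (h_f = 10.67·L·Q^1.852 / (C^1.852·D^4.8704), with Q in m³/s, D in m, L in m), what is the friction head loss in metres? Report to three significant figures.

h_f ≈ 37.7 m

h_f = 10.67·2090·0.0390^1.852 / (105^1.852·0.184^4.8704) = 37.70 m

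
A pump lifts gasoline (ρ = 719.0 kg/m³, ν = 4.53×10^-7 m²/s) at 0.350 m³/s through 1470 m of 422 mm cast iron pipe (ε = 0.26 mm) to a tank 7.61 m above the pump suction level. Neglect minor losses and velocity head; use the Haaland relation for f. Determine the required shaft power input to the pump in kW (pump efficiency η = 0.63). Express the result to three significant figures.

P_shaft ≈ 107 kW

V = 4Q/(πD²) = 2.502 m/s; Re = 2.33×10^6; ε/D = 6.16×10^-4; f = 0.01771
h_f = f(L/D)V²/2g = 19.69 m
Total head H = z + h_f = 7.61 + 19.69 = 27.30 m
P_hyd = ρgQH = 719.0·9.81·0.350·27.30 = 67.40 kW
P_shaft = P_hyd/η = 67.40/0.63 = 107.0 kW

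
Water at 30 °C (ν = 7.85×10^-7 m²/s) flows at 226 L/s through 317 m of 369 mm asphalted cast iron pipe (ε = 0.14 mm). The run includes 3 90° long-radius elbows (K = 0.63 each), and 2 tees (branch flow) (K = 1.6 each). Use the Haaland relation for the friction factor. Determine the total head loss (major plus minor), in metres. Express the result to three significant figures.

V = 4Q/(πD²) = 2.113 m/s; V²/2g = 0.2276 m
Re = 9.93×10^5, ε/D = 3.79×10^-4 → f = 0.01628 (Haaland)
Major: h_f = f(L/D)·V²/2g = 0.01628·859.1·0.2276 = 3.184 m
Minor: ΣK = 5.09; h_m = ΣK·V²/2g = 1.159 m
Total H_L = 3.184 + 1.159 = 4.343 m

H_L ≈ 4.34 m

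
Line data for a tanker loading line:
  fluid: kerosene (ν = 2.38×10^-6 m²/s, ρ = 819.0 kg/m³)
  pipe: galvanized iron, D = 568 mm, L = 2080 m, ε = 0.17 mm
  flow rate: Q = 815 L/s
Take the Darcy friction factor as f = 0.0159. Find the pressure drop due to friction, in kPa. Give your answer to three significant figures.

Δp ≈ 247 kPa

V = 4Q/(πD²) = 4·0.815/(π·0.568²) = 3.216 m/s
h_f = f(L/D)V²/(2g) = 0.01590·(2080/0.568)·3.216²/(2·9.81) = 30.70 m
Δp = ρg·h_f = 819.0·9.81·30.70 = 246.7 kPa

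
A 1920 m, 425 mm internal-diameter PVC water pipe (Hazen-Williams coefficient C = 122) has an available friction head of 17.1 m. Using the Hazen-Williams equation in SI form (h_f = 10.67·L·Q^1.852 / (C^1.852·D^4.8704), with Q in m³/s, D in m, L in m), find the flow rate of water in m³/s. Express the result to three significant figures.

Rearranging: Q = [h_f·C^1.852·D^4.8704 / (10.67·L)]^(1/1.852)
Q = [17.1·122^1.852·0.425^4.8704 / (10.67·1920)]^0.540 = 0.2798 m³/s

Q ≈ 0.280 m³/s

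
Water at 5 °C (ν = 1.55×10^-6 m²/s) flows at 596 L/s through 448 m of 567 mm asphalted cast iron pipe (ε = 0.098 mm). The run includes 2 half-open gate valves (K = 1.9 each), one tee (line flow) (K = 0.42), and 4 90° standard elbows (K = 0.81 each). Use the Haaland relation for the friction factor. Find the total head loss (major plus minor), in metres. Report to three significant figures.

H_L ≈ 5.35 m

V = 4Q/(πD²) = 2.360 m/s; V²/2g = 0.2840 m
Re = 8.63×10^5, ε/D = 1.73×10^-4 → f = 0.01441 (Haaland)
Major: h_f = f(L/D)·V²/2g = 0.01441·790.1·0.2840 = 3.234 m
Minor: ΣK = 7.46; h_m = ΣK·V²/2g = 2.118 m
Total H_L = 3.234 + 2.118 = 5.353 m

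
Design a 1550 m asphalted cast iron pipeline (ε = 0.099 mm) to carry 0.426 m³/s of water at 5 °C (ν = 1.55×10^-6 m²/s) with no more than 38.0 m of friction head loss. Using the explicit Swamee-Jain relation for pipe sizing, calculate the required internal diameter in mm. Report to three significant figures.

Swamee-Jain (Type III): D = 0.66·[ε^1.25·(LQ²/(gh_f))^4.75 + ν·Q^9.4·(L/(gh_f))^5.2]^0.04
LQ²/(gh_f) = 0.7546; L/(gh_f) = 4.158
Term 1 = ε^1.25·(…)^4.75 = 2.59×10^-6; Term 2 = ν·Q^9.4·(…)^5.2 = 8.41×10^-7
D = 0.66·(2.59×10^-6 + 8.41×10^-7)^0.04 = 0.3990 m = 399 mm
Check: V = 3.41 m/s, Re = 8.77×10^5, f = 0.01537, h_f = 35.3 m ≈ 38.0 m ✓

D ≈ 399 mm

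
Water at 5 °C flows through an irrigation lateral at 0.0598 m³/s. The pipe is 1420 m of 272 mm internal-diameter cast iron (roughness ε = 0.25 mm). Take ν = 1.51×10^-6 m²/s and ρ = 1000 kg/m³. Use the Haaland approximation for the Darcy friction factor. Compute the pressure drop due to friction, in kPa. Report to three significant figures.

V = 4Q/(πD²) = 4·0.0598/(π·0.272²) = 1.029 m/s
Re = VD/ν = 1.029·0.272/1.51×10^-6 = 1.85×10^5 → turbulent
ε/D = 0.25/272 = 9.19×10^-4
Haaland: f = 0.02068
h_f = f(L/D)V²/(2g) = 0.02068·(1420/0.272)·1.029²/(2·9.81) = 5.827 m
Δp = ρg·h_f = 1000·9.81·5.827 = 57.16 kPa

Δp ≈ 57.2 kPa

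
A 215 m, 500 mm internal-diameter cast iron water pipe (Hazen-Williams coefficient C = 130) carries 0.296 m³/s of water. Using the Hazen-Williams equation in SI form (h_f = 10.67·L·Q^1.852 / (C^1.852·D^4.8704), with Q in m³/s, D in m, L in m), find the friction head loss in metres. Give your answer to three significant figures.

h_f = 10.67·215·0.296^1.852 / (130^1.852·0.500^4.8704) = 0.8561 m

h_f ≈ 0.856 m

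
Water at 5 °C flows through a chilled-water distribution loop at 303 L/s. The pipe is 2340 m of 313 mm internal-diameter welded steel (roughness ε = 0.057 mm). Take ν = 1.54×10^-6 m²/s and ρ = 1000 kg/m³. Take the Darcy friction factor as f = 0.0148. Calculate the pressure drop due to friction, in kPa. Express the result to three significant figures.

V = 4Q/(πD²) = 4·0.303/(π·0.313²) = 3.938 m/s
h_f = f(L/D)V²/(2g) = 0.01480·(2340/0.313)·3.938²/(2·9.81) = 87.45 m
Δp = ρg·h_f = 1000·9.81·87.45 = 857.9 kPa

Δp ≈ 858 kPa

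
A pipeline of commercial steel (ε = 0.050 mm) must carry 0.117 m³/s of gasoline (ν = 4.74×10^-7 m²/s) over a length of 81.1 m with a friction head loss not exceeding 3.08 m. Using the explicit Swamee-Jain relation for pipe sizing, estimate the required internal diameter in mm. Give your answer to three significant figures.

Swamee-Jain (Type III): D = 0.66·[ε^1.25·(LQ²/(gh_f))^4.75 + ν·Q^9.4·(L/(gh_f))^5.2]^0.04
LQ²/(gh_f) = 0.03674; L/(gh_f) = 2.684
Term 1 = ε^1.25·(…)^4.75 = 6.43×10^-13; Term 2 = ν·Q^9.4·(…)^5.2 = 1.40×10^-13
D = 0.66·(6.43×10^-13 + 1.40×10^-13)^0.04 = 0.2164 m = 216 mm
Check: V = 3.18 m/s, Re = 1.45×10^6, f = 0.01485, h_f = 2.87 m ≈ 3.08 m ✓

D ≈ 216 mm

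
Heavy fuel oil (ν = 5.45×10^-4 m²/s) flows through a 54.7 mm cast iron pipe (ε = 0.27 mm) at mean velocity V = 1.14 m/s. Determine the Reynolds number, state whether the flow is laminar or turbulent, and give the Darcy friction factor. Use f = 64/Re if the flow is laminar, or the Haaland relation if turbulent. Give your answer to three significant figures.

Re ≈ 114; laminar; f = 64/Re ≈ 0.559

Re = VD/ν = 1.140·0.0547/5.45×10^-4 = 114
Re < 2300 → laminar → f = 64/Re = 0.5594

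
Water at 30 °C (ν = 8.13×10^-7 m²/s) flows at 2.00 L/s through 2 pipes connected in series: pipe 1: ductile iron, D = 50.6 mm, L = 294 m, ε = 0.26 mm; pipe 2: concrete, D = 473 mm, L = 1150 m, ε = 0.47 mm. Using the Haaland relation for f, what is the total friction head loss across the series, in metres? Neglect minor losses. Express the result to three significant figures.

Pipe 1: V = 0.9946 m/s, Re = 6.19×10^4, ε/D = 0.00514, f = 0.03201, h_1 = f(L/D)V²/2g = 9.377 m
Pipe 2: V = 0.01138 m/s, Re = 6620, ε/D = 9.94×10^-4, f = 0.03573, h_2 = f(L/D)V²/2g = 5.736×10^-4 m
Series → Q common, losses add: H = Σh = 9.377 m

H ≈ 9.38 m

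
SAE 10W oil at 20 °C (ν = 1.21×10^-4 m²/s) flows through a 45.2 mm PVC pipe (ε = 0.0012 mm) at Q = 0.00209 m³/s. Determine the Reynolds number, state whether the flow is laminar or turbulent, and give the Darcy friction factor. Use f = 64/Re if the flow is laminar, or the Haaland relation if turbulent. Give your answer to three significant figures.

Re ≈ 487; laminar; f = 64/Re ≈ 0.132

V = 4Q/(πD²) = 1.303 m/s
Re = VD/ν = 1.303·0.0452/1.21×10^-4 = 487
Re < 2300 → laminar → f = 64/Re = 0.1315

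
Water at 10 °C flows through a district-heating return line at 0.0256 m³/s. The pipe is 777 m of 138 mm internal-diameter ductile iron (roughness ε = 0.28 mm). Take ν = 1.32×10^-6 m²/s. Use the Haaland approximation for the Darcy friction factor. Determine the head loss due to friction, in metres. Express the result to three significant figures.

V = 4Q/(πD²) = 4·0.0256/(π·0.138²) = 1.712 m/s
Re = VD/ν = 1.712·0.138/1.32×10^-6 = 1.79×10^5 → turbulent
ε/D = 0.28/138 = 0.00203
Haaland: f = 0.02442
h_f = f(L/D)V²/(2g) = 0.02442·(777/0.138)·1.712²/(2·9.81) = 20.53 m

h_f ≈ 20.5 m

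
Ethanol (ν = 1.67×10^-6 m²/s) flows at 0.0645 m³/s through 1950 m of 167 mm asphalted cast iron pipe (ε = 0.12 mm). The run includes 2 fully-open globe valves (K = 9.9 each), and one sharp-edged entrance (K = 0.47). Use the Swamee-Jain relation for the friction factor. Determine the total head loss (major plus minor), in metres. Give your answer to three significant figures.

V = 4Q/(πD²) = 2.945 m/s; V²/2g = 0.4420 m
Re = 2.94×10^5, ε/D = 7.19×10^-4 → f = 0.01950 (Swamee-Jain)
Major: h_f = f(L/D)·V²/2g = 0.01950·11677·0.4420 = 100.6 m
Minor: ΣK = 20.3; h_m = ΣK·V²/2g = 8.958 m
Total H_L = 100.6 + 8.958 = 109.6 m

H_L ≈ 110 m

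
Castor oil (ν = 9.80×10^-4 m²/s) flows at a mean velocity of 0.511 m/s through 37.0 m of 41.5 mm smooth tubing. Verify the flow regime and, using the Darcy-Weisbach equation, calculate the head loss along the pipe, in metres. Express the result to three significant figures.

h_f ≈ 35.1 m

Re = VD/ν = 0.511·0.04150/9.80×10^-4 = 21.6 → laminar (Re < 2300)
f = 64/Re = 2.958
h_f = f(L/D)V²/(2g) = 2.958·(37.0/0.04150)·0.511²/(2·9.81) = 35.09 m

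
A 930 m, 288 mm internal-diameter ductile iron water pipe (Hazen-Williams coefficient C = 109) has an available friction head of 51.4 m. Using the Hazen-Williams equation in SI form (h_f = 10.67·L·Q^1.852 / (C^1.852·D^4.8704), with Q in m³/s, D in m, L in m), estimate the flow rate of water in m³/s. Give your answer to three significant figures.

Rearranging: Q = [h_f·C^1.852·D^4.8704 / (10.67·L)]^(1/1.852)
Q = [51.4·109^1.852·0.288^4.8704 / (10.67·930)]^0.540 = 0.2407 m³/s

Q ≈ 0.241 m³/s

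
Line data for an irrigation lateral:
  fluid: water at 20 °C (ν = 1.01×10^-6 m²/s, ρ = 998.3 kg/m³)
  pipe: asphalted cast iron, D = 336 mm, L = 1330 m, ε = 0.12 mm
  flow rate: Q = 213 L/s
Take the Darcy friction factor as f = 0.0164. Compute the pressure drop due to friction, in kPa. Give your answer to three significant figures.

Δp ≈ 187 kPa

V = 4Q/(πD²) = 4·0.213/(π·0.336²) = 2.402 m/s
h_f = f(L/D)V²/(2g) = 0.01640·(1330/0.336)·2.402²/(2·9.81) = 19.09 m
Δp = ρg·h_f = 998.3·9.81·19.09 = 187.0 kPa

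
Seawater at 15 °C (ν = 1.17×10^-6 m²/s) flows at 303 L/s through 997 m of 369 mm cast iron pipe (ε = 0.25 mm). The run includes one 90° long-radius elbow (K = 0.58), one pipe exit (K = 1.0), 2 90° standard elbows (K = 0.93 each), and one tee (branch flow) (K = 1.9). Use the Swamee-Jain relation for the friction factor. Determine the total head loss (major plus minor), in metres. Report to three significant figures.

H_L ≈ 22.6 m

V = 4Q/(πD²) = 2.833 m/s; V²/2g = 0.4092 m
Re = 8.94×10^5, ε/D = 6.78×10^-4 → f = 0.01845 (Swamee-Jain)
Major: h_f = f(L/D)·V²/2g = 0.01845·2702·0.4092 = 20.40 m
Minor: ΣK = 5.34; h_m = ΣK·V²/2g = 2.185 m
Total H_L = 20.40 + 2.185 = 22.58 m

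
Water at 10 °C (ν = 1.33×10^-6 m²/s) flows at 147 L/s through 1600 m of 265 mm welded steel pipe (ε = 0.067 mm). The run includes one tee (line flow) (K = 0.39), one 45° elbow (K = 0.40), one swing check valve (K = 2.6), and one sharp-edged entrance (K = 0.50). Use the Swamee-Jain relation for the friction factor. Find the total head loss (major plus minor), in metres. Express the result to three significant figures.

V = 4Q/(πD²) = 2.665 m/s; V²/2g = 0.3621 m
Re = 5.31×10^5, ε/D = 2.53×10^-4 → f = 0.01591 (Swamee-Jain)
Major: h_f = f(L/D)·V²/2g = 0.01591·6038·0.3621 = 34.78 m
Minor: ΣK = 3.89; h_m = ΣK·V²/2g = 1.408 m
Total H_L = 34.78 + 1.408 = 36.19 m

H_L ≈ 36.2 m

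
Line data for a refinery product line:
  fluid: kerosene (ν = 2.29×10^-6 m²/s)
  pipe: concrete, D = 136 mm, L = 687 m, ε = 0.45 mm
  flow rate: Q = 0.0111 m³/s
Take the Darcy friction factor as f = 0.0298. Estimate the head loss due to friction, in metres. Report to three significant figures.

V = 4Q/(πD²) = 4·0.0111/(π·0.136²) = 0.7641 m/s
h_f = f(L/D)V²/(2g) = 0.02980·(687/0.136)·0.7641²/(2·9.81) = 4.480 m

h_f ≈ 4.48 m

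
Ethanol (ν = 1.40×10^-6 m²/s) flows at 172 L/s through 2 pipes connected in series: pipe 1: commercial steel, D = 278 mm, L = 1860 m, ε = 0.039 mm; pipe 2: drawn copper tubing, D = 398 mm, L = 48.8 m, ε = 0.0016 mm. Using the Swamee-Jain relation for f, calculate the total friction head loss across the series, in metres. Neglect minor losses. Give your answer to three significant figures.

Pipe 1: V = 2.834 m/s, Re = 5.63×10^5, ε/D = 1.40×10^-4, f = 0.01474, h_1 = f(L/D)V²/2g = 40.37 m
Pipe 2: V = 1.383 m/s, Re = 3.93×10^5, ε/D = 4.02×10^-6, f = 0.01373, h_2 = f(L/D)V²/2g = 0.1640 m
Series → Q common, losses add: H = Σh = 40.54 m

H ≈ 40.5 m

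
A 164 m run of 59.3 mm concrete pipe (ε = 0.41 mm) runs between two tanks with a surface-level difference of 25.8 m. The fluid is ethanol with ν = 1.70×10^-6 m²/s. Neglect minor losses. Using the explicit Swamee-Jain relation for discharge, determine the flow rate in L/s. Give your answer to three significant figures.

Q ≈ 6.36 L/s

Swamee-Jain (Type II): Q = -0.965·√(gD⁵h_f/L)·ln[ε/(3.7D) + √(3.17ν²L/(gD³h_f))]
√(gD⁵h_f/L) = √(9.81·0.0593⁵·25.8/164) = 0.001064
ε/(3.7D) = 0.00187; √(3.17ν²L/(gD³h_f)) = 1.69×10^-4
Q = -0.965·0.001064·ln(0.002037) = 0.006361 m³/s
Check: V = 2.30 m/s, Re = 8.03×10^4, f = 0.03481, h_f = 26.0 m ≈ 25.8 m ✓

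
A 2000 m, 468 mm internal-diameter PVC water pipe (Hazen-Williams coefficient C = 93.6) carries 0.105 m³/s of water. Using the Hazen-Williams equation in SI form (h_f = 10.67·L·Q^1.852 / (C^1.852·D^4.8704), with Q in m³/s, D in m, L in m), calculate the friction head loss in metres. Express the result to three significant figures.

h_f ≈ 2.96 m

h_f = 10.67·2000·0.105^1.852 / (93.6^1.852·0.468^4.8704) = 2.963 m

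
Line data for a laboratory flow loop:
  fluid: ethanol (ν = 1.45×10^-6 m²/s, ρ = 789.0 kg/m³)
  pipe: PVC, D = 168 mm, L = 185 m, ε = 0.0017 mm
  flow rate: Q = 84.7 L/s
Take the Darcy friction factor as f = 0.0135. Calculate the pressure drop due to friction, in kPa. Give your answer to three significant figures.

V = 4Q/(πD²) = 4·0.0847/(π·0.168²) = 3.821 m/s
h_f = f(L/D)V²/(2g) = 0.01350·(185/0.168)·3.821²/(2·9.81) = 11.06 m
Δp = ρg·h_f = 789.0·9.81·11.06 = 85.62 kPa

Δp ≈ 85.6 kPa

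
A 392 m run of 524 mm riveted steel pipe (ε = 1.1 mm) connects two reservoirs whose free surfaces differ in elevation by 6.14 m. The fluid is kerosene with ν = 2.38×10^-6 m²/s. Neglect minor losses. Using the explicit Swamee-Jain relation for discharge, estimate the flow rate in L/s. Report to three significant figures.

Swamee-Jain (Type II): Q = -0.965·√(gD⁵h_f/L)·ln[ε/(3.7D) + √(3.17ν²L/(gD³h_f))]
√(gD⁵h_f/L) = √(9.81·0.524⁵·6.14/392) = 0.07791
ε/(3.7D) = 5.67×10^-4; √(3.17ν²L/(gD³h_f)) = 2.85×10^-5
Q = -0.965·0.07791·ln(5.959×10^-4) = 0.5583 m³/s
Check: V = 2.59 m/s, Re = 5.70×10^5, f = 0.02414, h_f = 6.17 m ≈ 6.14 m ✓

Q ≈ 558 L/s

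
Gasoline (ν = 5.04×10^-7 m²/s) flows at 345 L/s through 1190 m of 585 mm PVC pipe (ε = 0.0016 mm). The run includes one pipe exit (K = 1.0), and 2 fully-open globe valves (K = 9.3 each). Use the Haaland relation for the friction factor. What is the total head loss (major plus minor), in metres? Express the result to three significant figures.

V = 4Q/(πD²) = 1.284 m/s; V²/2g = 0.08397 m
Re = 1.49×10^6, ε/D = 2.74×10^-6 → f = 0.01091 (Haaland)
Major: h_f = f(L/D)·V²/2g = 0.01091·2034·0.08397 = 1.863 m
Minor: ΣK = 19.6; h_m = ΣK·V²/2g = 1.646 m
Total H_L = 1.863 + 1.646 = 3.509 m

H_L ≈ 3.51 m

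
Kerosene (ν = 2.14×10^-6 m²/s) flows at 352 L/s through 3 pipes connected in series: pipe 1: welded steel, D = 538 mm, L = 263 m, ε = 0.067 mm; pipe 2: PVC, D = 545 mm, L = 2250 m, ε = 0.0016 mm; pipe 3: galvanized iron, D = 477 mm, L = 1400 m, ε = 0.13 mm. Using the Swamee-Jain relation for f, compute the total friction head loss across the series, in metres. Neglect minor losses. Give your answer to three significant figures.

H ≈ 17.0 m

Pipe 1: V = 1.548 m/s, Re = 3.89×10^5, ε/D = 1.25×10^-4, f = 0.01517, h_1 = f(L/D)V²/2g = 0.9060 m
Pipe 2: V = 1.509 m/s, Re = 3.84×10^5, ε/D = 2.94×10^-6, f = 0.01377, h_2 = f(L/D)V²/2g = 6.597 m
Pipe 3: V = 1.970 m/s, Re = 4.39×10^5, ε/D = 2.73×10^-4, f = 0.01631, h_3 = f(L/D)V²/2g = 9.467 m
Series → Q common, losses add: H = Σh = 16.97 m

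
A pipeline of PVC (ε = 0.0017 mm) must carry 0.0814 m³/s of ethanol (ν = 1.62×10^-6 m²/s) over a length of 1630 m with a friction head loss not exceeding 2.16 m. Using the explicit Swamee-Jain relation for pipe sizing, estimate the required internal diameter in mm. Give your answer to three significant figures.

Swamee-Jain (Type III): D = 0.66·[ε^1.25·(LQ²/(gh_f))^4.75 + ν·Q^9.4·(L/(gh_f))^5.2]^0.04
LQ²/(gh_f) = 0.5097; L/(gh_f) = 76.92
Term 1 = ε^1.25·(…)^4.75 = 2.50×10^-9; Term 2 = ν·Q^9.4·(…)^5.2 = 5.98×10^-7
D = 0.66·(2.50×10^-9 + 5.98×10^-7)^0.04 = 0.3721 m = 372 mm
Check: V = 0.748 m/s, Re = 1.72×10^5, f = 0.01604, h_f = 2.01 m ≈ 2.16 m ✓

D ≈ 372 mm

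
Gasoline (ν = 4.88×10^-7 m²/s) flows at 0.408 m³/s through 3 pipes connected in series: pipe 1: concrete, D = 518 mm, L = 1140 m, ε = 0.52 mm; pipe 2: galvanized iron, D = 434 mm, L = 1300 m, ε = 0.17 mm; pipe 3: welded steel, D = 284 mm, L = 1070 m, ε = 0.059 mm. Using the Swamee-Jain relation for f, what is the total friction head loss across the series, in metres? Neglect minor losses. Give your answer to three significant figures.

Pipe 1: V = 1.936 m/s, Re = 2.06×10^6, ε/D = 0.00100, f = 0.01986, h_1 = f(L/D)V²/2g = 8.351 m
Pipe 2: V = 2.758 m/s, Re = 2.45×10^6, ε/D = 3.92×10^-4, f = 0.01614, h_2 = f(L/D)V²/2g = 18.75 m
Pipe 3: V = 6.441 m/s, Re = 3.75×10^6, ε/D = 2.08×10^-4, f = 0.01417, h_3 = f(L/D)V²/2g = 112.9 m
Series → Q common, losses add: H = Σh = 140.0 m

H ≈ 140 m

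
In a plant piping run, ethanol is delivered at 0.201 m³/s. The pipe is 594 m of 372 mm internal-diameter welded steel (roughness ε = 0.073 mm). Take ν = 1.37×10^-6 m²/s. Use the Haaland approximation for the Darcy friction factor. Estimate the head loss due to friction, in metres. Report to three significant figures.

h_f ≈ 4.24 m

V = 4Q/(πD²) = 4·0.201/(π·0.372²) = 1.849 m/s
Re = VD/ν = 1.849·0.372/1.37×10^-6 = 5.02×10^5 → turbulent
ε/D = 0.073/372 = 1.96×10^-4
Haaland: f = 0.01525
h_f = f(L/D)V²/(2g) = 0.01525·(594/0.372)·1.849²/(2·9.81) = 4.244 m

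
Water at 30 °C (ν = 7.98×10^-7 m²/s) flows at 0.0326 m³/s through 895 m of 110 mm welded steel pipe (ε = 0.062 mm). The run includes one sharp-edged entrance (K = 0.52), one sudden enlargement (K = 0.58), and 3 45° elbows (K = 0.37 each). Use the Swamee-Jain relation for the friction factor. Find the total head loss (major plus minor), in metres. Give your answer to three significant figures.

V = 4Q/(πD²) = 3.430 m/s; V²/2g = 0.5998 m
Re = 4.73×10^5, ε/D = 5.64×10^-4 → f = 0.01821 (Swamee-Jain)
Major: h_f = f(L/D)·V²/2g = 0.01821·8136·0.5998 = 88.87 m
Minor: ΣK = 2.21; h_m = ΣK·V²/2g = 1.325 m
Total H_L = 88.87 + 1.325 = 90.19 m

H_L ≈ 90.2 m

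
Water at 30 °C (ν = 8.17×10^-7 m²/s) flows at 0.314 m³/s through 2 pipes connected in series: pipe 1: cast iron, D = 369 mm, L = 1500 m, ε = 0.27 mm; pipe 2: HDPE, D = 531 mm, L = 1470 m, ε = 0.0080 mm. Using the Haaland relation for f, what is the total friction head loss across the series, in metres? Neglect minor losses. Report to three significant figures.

Pipe 1: V = 2.936 m/s, Re = 1.33×10^6, ε/D = 7.32×10^-4, f = 0.01851, h_1 = f(L/D)V²/2g = 33.07 m
Pipe 2: V = 1.418 m/s, Re = 9.22×10^5, ε/D = 1.51×10^-5, f = 0.01201, h_2 = f(L/D)V²/2g = 3.407 m
Series → Q common, losses add: H = Σh = 36.48 m

H ≈ 36.5 m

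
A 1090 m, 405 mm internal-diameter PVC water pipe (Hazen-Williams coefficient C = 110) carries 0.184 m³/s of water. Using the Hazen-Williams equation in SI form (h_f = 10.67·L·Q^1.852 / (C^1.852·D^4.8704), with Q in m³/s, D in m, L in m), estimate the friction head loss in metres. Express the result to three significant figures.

h_f ≈ 6.84 m

h_f = 10.67·1090·0.184^1.852 / (110^1.852·0.405^4.8704) = 6.843 m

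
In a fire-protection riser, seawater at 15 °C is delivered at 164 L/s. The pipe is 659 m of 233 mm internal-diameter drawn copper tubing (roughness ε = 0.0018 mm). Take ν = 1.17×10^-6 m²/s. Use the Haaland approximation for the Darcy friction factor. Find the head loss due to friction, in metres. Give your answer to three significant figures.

h_f ≈ 26.1 m

V = 4Q/(πD²) = 4·0.164/(π·0.233²) = 3.846 m/s
Re = VD/ν = 3.846·0.233/1.17×10^-6 = 7.66×10^5 → turbulent
ε/D = 0.0018/233 = 7.73×10^-6
Haaland: f = 0.01224
h_f = f(L/D)V²/(2g) = 0.01224·(659/0.233)·3.846²/(2·9.81) = 26.10 m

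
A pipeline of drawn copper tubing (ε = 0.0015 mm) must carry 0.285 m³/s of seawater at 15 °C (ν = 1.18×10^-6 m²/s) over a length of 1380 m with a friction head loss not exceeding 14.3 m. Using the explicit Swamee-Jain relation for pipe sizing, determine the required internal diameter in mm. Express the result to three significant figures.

D ≈ 384 mm

Swamee-Jain (Type III): D = 0.66·[ε^1.25·(LQ²/(gh_f))^4.75 + ν·Q^9.4·(L/(gh_f))^5.2]^0.04
LQ²/(gh_f) = 0.7990; L/(gh_f) = 9.837
Term 1 = ε^1.25·(…)^4.75 = 1.81×10^-8; Term 2 = ν·Q^9.4·(…)^5.2 = 1.29×10^-6
D = 0.66·(1.81×10^-8 + 1.29×10^-6)^0.04 = 0.3839 m = 384 mm
Check: V = 2.46 m/s, Re = 8.01×10^5, f = 0.01214, h_f = 13.5 m ≈ 14.3 m ✓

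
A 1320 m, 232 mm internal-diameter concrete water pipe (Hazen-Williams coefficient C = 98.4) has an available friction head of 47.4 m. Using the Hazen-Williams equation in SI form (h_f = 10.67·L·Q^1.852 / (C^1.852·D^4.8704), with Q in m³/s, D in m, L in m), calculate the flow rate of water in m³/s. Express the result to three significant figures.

Q ≈ 0.0975 m³/s

Rearranging: Q = [h_f·C^1.852·D^4.8704 / (10.67·L)]^(1/1.852)
Q = [47.4·98.4^1.852·0.232^4.8704 / (10.67·1320)]^0.540 = 0.09751 m³/s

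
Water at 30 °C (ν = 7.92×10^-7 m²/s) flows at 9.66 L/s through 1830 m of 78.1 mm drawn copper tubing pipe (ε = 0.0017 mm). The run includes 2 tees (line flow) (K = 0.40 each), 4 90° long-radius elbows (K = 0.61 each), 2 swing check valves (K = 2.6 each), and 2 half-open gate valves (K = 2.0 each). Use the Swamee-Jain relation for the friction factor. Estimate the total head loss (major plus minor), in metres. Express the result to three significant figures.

H_L ≈ 79.0 m

V = 4Q/(πD²) = 2.016 m/s; V²/2g = 0.2072 m
Re = 1.99×10^5, ε/D = 2.18×10^-5 → f = 0.01575 (Swamee-Jain)
Major: h_f = f(L/D)·V²/2g = 0.01575·23431·0.2072 = 76.47 m
Minor: ΣK = 12.4; h_m = ΣK·V²/2g = 2.578 m
Total H_L = 76.47 + 2.578 = 79.05 m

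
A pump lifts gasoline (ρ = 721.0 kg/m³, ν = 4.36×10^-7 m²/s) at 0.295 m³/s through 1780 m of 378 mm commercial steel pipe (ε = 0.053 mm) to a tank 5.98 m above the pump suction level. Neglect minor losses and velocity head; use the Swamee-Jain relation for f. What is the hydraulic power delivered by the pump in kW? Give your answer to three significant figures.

V = 4Q/(πD²) = 2.629 m/s; Re = 2.28×10^6; ε/D = 1.40×10^-4; f = 0.01345
h_f = f(L/D)V²/2g = 22.30 m
Total head H = z + h_f = 5.98 + 22.30 = 28.28 m
P_hyd = ρgQH = 721.0·9.81·0.295·28.28 = 59.01 kW

P_hyd ≈ 59.0 kW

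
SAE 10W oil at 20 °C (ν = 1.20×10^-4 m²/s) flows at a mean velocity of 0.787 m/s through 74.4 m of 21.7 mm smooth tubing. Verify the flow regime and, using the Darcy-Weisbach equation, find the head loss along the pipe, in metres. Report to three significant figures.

Re = VD/ν = 0.787·0.02170/1.20×10^-4 = 142 → laminar (Re < 2300)
f = 64/Re = 0.4497
h_f = f(L/D)V²/(2g) = 0.4497·(74.4/0.02170)·0.787²/(2·9.81) = 48.67 m

h_f ≈ 48.7 m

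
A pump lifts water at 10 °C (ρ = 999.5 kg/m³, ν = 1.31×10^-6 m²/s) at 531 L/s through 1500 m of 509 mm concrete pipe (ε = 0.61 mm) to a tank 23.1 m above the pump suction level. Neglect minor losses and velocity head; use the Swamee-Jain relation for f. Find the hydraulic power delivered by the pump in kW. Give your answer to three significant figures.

P_hyd ≈ 231 kW

V = 4Q/(πD²) = 2.610 m/s; Re = 1.01×10^6; ε/D = 0.00120; f = 0.02088
h_f = f(L/D)V²/2g = 21.36 m
Total head H = z + h_f = 23.1 + 21.36 = 44.46 m
P_hyd = ρgQH = 999.5·9.81·0.531·44.46 = 231.5 kW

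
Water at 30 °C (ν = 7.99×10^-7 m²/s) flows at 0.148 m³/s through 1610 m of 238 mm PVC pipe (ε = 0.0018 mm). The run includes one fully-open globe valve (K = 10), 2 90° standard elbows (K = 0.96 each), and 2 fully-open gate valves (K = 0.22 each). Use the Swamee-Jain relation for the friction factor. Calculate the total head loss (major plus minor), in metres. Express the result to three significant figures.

V = 4Q/(πD²) = 3.327 m/s; V²/2g = 0.5641 m
Re = 9.91×10^5, ε/D = 7.56×10^-6 → f = 0.01181 (Swamee-Jain)
Major: h_f = f(L/D)·V²/2g = 0.01181·6765·0.5641 = 45.07 m
Minor: ΣK = 12.4; h_m = ΣK·V²/2g = 6.972 m
Total H_L = 45.07 + 6.972 = 52.04 m

H_L ≈ 52.0 m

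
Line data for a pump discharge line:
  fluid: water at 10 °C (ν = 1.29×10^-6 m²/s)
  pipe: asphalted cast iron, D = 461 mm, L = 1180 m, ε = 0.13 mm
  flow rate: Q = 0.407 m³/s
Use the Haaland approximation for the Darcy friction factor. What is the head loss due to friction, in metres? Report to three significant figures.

h_f ≈ 12.0 m

V = 4Q/(πD²) = 4·0.407/(π·0.461²) = 2.438 m/s
Re = VD/ν = 2.438·0.461/1.29×10^-6 = 8.71×10^5 → turbulent
ε/D = 0.13/461 = 2.82×10^-4
Haaland: f = 0.01553
h_f = f(L/D)V²/(2g) = 0.01553·(1180/0.461)·2.438²/(2·9.81) = 12.04 m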